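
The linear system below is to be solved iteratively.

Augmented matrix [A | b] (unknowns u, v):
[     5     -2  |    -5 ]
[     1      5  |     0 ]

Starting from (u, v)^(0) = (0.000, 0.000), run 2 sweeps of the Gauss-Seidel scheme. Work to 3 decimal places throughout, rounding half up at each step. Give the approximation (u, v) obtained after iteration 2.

(-0.920, 0.184)

Iteration 1:
  u = (-5 - (-2)·0.000) / (5) = -1.000
  v = (0 - (1)·-1.000) / (5) = 0.200
Iteration 2:
  u = (-5 - (-2)·0.200) / (5) = -0.920
  v = (0 - (1)·-0.920) / (5) = 0.184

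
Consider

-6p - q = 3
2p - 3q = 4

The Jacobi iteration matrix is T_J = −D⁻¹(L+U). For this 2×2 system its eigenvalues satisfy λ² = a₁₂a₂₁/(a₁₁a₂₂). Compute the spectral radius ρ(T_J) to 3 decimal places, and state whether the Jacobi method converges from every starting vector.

0.333

a₁₂a₂₁/(a₁₁a₂₂) = (-1)·(2) / ((-6)·(-3)) = -0.111111
ρ = √|-0.111111| = √0.111111 = 0.333
ρ < 1, so Jacobi converges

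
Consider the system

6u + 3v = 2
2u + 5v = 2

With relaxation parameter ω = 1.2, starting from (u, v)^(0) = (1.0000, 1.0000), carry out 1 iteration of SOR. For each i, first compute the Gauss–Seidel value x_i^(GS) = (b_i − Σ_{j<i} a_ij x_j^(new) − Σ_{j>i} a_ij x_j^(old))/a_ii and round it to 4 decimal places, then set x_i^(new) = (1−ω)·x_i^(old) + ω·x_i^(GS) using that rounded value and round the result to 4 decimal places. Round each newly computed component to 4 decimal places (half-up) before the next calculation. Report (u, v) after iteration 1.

Iteration 1:
  u: GS value = (2 - (3)·1.0000) / (6) = -0.1667;  u ← (1−ω)·1.0000 + ω·-0.1667 = -0.4000
  v: GS value = (2 - (2)·-0.4000) / (5) = 0.5600;  v ← (1−ω)·1.0000 + ω·0.5600 = 0.4720

(-0.4000, 0.4720)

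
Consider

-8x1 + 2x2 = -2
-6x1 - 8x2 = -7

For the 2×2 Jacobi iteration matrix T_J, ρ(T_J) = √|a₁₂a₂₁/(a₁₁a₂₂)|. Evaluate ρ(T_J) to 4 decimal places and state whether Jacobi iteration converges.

0.4330

a₁₂a₂₁/(a₁₁a₂₂) = (2)·(-6) / ((-8)·(-8)) = -0.187500
ρ = √|-0.187500| = √0.187500 = 0.4330
ρ < 1, so Jacobi converges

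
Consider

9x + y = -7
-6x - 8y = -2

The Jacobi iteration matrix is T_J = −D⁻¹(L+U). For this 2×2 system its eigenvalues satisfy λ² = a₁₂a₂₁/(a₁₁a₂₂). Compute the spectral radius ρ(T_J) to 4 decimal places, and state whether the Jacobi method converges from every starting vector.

a₁₂a₂₁/(a₁₁a₂₂) = (1)·(-6) / ((9)·(-8)) = 0.083333
ρ = √|0.083333| = √0.083333 = 0.2887
ρ < 1, so Jacobi converges

0.2887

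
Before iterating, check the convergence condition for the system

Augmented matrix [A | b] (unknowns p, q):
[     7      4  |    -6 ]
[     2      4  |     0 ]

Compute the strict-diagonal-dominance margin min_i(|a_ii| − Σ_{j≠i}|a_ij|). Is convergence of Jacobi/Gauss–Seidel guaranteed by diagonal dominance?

2

row 1: |7| − (4) = 3
row 2: |4| − (2) = 2
minimum over rows = 2 → strictly diagonally dominant (convergence guaranteed)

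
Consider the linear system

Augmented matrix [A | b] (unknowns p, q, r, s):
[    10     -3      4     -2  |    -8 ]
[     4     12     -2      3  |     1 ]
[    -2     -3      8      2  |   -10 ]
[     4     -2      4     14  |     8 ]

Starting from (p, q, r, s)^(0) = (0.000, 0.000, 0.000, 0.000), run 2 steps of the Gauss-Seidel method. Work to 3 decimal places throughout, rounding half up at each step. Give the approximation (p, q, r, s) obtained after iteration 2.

Iteration 1:
  p = (-8 - (-3)·0.000 - (4)·0.000 - (-2)·0.000) / (10) = -0.800
  q = (1 - (4)·-0.800 - (-2)·0.000 - (3)·0.000) / (12) = 0.350
  r = (-10 - (-2)·-0.800 - (-3)·0.350 - (2)·0.000) / (8) = -1.319
  s = (8 - (4)·-0.800 - (-2)·0.350 - (4)·-1.319) / (14) = 1.227
Iteration 2:
  p = (-8 - (-3)·0.350 - (4)·-1.319 - (-2)·1.227) / (10) = 0.078
  q = (1 - (4)·0.078 - (-2)·-1.319 - (3)·1.227) / (12) = -0.469
  r = (-10 - (-2)·0.078 - (-3)·-0.469 - (2)·1.227) / (8) = -1.713
  s = (8 - (4)·0.078 - (-2)·-0.469 - (4)·-1.713) / (14) = 0.972

(0.078, -0.469, -1.713, 0.972)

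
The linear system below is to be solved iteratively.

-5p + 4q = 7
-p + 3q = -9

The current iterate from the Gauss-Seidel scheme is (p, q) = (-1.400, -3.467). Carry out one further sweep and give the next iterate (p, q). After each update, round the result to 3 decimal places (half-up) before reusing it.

One sweep:
  p = (7 - (4)·-3.467) / (-5) = -4.174
  q = (-9 - (-1)·-4.174) / (3) = -4.391

(-4.174, -4.391)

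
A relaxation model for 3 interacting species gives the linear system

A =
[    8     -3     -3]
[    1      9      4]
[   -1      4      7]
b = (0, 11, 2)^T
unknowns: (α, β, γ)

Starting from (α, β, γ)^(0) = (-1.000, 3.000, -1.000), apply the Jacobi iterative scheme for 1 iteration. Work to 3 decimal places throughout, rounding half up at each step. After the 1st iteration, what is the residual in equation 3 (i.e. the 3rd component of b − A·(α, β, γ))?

6.635

Iteration 1:
  α = (0 - (-3)·3.000 - (-3)·-1.000) / (8) = 0.750
  β = (11 - (1)·-1.000 - (4)·-1.000) / (9) = 1.778
  γ = (2 - (-1)·-1.000 - (4)·3.000) / (7) = -1.571
Residual b − A·x = (-5.379, 0.532, 6.635)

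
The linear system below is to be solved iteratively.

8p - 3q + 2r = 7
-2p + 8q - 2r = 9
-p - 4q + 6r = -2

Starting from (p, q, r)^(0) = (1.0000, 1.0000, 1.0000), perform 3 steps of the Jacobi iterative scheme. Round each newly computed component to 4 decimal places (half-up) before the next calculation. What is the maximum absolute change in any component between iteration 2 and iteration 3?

0.1940

Iteration 1:
  p = (7 - (-3)·1.0000 - (2)·1.0000) / (8) = 1.0000
  q = (9 - (-2)·1.0000 - (-2)·1.0000) / (8) = 1.6250
  r = (-2 - (-1)·1.0000 - (-4)·1.0000) / (6) = 0.5000
Iteration 2:
  p = (7 - (-3)·1.6250 - (2)·0.5000) / (8) = 1.3594
  q = (9 - (-2)·1.0000 - (-2)·0.5000) / (8) = 1.5000
  r = (-2 - (-1)·1.0000 - (-4)·1.6250) / (6) = 0.9167
Iteration 3:
  p = (7 - (-3)·1.5000 - (2)·0.9167) / (8) = 1.2083
  q = (9 - (-2)·1.3594 - (-2)·0.9167) / (8) = 1.6940
  r = (-2 - (-1)·1.3594 - (-4)·1.5000) / (6) = 0.8932
Change: (-0.1511, 0.1940, -0.0235) → max |·| = 0.1940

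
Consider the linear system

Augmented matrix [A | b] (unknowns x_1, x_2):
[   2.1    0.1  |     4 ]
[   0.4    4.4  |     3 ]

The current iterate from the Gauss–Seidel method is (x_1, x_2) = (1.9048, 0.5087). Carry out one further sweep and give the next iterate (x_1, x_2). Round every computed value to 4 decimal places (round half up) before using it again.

One sweep:
  x_1 = (4 - (0.1)·0.5087) / (2.1) = 1.8805
  x_2 = (3 - (0.4)·1.8805) / (4.4) = 0.5109

(1.8805, 0.5109)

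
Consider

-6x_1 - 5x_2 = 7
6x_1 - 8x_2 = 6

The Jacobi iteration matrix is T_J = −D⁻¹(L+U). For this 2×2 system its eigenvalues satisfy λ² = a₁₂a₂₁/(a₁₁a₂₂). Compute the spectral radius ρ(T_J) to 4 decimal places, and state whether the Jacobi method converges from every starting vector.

0.7906

a₁₂a₂₁/(a₁₁a₂₂) = (-5)·(6) / ((-6)·(-8)) = -0.625000
ρ = √|-0.625000| = √0.625000 = 0.7906
ρ < 1, so Jacobi converges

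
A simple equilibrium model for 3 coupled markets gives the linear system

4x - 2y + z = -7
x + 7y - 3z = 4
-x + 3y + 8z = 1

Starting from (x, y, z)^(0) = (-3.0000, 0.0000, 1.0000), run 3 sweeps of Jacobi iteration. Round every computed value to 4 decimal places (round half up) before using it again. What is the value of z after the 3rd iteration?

-0.2779

Iteration 1:
  x = (-7 - (-2)·0.0000 - (1)·1.0000) / (4) = -2.0000
  y = (4 - (1)·-3.0000 - (-3)·1.0000) / (7) = 1.4286
  z = (1 - (-1)·-3.0000 - (3)·0.0000) / (8) = -0.2500
Iteration 2:
  x = (-7 - (-2)·1.4286 - (1)·-0.2500) / (4) = -0.9732
  y = (4 - (1)·-2.0000 - (-3)·-0.2500) / (7) = 0.7500
  z = (1 - (-1)·-2.0000 - (3)·1.4286) / (8) = -0.6607
Iteration 3:
  x = (-7 - (-2)·0.7500 - (1)·-0.6607) / (4) = -1.2098
  y = (4 - (1)·-0.9732 - (-3)·-0.6607) / (7) = 0.4273
  z = (1 - (-1)·-0.9732 - (3)·0.7500) / (8) = -0.2779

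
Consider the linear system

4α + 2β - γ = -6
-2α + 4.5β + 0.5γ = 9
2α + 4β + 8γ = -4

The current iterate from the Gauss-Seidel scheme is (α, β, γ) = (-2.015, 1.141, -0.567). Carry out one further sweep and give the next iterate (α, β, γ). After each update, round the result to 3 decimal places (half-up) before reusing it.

(-2.212, 1.080, -0.487)

One sweep:
  α = (-6 - (2)·1.141 - (-1)·-0.567) / (4) = -2.212
  β = (9 - (-2)·-2.212 - (0.5)·-0.567) / (4.5) = 1.080
  γ = (-4 - (2)·-2.212 - (4)·1.080) / (8) = -0.487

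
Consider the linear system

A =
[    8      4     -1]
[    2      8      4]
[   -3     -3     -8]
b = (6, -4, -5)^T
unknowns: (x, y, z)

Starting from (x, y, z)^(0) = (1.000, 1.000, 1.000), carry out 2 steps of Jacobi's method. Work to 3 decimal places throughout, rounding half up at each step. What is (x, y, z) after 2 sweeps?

Iteration 1:
  x = (6 - (4)·1.000 - (-1)·1.000) / (8) = 0.375
  y = (-4 - (2)·1.000 - (4)·1.000) / (8) = -1.250
  z = (-5 - (-3)·1.000 - (-3)·1.000) / (-8) = -0.125
Iteration 2:
  x = (6 - (4)·-1.250 - (-1)·-0.125) / (8) = 1.359
  y = (-4 - (2)·0.375 - (4)·-0.125) / (8) = -0.531
  z = (-5 - (-3)·0.375 - (-3)·-1.250) / (-8) = 0.953

(1.359, -0.531, 0.953)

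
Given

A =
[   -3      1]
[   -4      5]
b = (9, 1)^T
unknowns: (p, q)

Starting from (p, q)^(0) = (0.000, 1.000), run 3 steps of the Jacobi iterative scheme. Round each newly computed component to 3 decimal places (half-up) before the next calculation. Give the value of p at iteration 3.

-3.645

Iteration 1:
  p = (9 - (1)·1.000) / (-3) = -2.667
  q = (1 - (-4)·0.000) / (5) = 0.200
Iteration 2:
  p = (9 - (1)·0.200) / (-3) = -2.933
  q = (1 - (-4)·-2.667) / (5) = -1.934
Iteration 3:
  p = (9 - (1)·-1.934) / (-3) = -3.645
  q = (1 - (-4)·-2.933) / (5) = -2.146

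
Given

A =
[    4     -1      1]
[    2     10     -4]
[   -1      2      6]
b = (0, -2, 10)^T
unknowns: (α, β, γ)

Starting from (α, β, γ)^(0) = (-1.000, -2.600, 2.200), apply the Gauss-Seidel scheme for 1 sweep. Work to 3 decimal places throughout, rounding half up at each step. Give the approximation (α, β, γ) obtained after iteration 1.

(-1.200, 0.920, 1.160)

Iteration 1:
  α = (0 - (-1)·-2.600 - (1)·2.200) / (4) = -1.200
  β = (-2 - (2)·-1.200 - (-4)·2.200) / (10) = 0.920
  γ = (10 - (-1)·-1.200 - (2)·0.920) / (6) = 1.160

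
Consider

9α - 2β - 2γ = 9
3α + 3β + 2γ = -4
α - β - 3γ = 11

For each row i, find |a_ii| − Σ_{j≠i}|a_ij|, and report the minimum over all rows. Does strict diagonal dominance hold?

-2

row 1: |9| − (2+2) = 5
row 2: |3| − (3+2) = -2
row 3: |-3| − (1+1) = 1
minimum over rows = -2 → not strictly diagonally dominant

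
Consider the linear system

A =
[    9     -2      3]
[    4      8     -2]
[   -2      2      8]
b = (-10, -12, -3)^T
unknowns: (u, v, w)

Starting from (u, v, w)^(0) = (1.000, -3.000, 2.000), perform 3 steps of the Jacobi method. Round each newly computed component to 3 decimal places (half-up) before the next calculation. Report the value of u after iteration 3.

Iteration 1:
  u = (-10 - (-2)·-3.000 - (3)·2.000) / (9) = -2.444
  v = (-12 - (4)·1.000 - (-2)·2.000) / (8) = -1.500
  w = (-3 - (-2)·1.000 - (2)·-3.000) / (8) = 0.625
Iteration 2:
  u = (-10 - (-2)·-1.500 - (3)·0.625) / (9) = -1.653
  v = (-12 - (4)·-2.444 - (-2)·0.625) / (8) = -0.122
  w = (-3 - (-2)·-2.444 - (2)·-1.500) / (8) = -0.611
Iteration 3:
  u = (-10 - (-2)·-0.122 - (3)·-0.611) / (9) = -0.935
  v = (-12 - (4)·-1.653 - (-2)·-0.611) / (8) = -0.826
  w = (-3 - (-2)·-1.653 - (2)·-0.122) / (8) = -0.758

-0.935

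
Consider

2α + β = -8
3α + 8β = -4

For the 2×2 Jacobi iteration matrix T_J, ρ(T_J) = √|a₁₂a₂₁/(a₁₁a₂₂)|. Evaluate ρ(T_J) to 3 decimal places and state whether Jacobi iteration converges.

0.433

a₁₂a₂₁/(a₁₁a₂₂) = (1)·(3) / ((2)·(8)) = 0.187500
ρ = √|0.187500| = √0.187500 = 0.433
ρ < 1, so Jacobi converges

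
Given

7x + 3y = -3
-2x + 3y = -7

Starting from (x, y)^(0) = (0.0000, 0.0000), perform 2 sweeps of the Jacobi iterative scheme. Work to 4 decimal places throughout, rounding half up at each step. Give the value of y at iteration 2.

Iteration 1:
  x = (-3 - (3)·0.0000) / (7) = -0.4286
  y = (-7 - (-2)·0.0000) / (3) = -2.3333
Iteration 2:
  x = (-3 - (3)·-2.3333) / (7) = 0.5714
  y = (-7 - (-2)·-0.4286) / (3) = -2.6191

-2.6191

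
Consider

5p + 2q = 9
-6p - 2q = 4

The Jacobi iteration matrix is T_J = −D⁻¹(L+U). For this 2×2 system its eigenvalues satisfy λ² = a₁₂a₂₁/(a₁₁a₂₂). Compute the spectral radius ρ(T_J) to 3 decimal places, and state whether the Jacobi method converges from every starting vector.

1.095

a₁₂a₂₁/(a₁₁a₂₂) = (2)·(-6) / ((5)·(-2)) = 1.200000
ρ = √|1.200000| = √1.200000 = 1.095
ρ > 1, so Jacobi diverges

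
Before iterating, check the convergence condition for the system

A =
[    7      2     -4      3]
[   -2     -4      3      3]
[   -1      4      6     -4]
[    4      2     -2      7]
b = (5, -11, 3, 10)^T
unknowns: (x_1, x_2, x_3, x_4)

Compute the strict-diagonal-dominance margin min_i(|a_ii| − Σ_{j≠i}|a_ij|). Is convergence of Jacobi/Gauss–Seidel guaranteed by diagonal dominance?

row 1: |7| − (2+4+3) = -2
row 2: |-4| − (2+3+3) = -4
row 3: |6| − (1+4+4) = -3
row 4: |7| − (4+2+2) = -1
minimum over rows = -4 → not strictly diagonally dominant

-4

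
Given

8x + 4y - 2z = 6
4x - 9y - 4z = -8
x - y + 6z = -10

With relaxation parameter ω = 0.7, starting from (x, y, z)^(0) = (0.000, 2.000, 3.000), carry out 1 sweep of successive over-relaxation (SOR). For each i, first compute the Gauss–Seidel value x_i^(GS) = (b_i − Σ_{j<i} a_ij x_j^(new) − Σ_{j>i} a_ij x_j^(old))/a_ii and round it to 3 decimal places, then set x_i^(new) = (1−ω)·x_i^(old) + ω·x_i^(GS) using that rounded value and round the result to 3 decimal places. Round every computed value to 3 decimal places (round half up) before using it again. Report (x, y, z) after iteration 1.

(0.350, 0.398, -0.261)

Iteration 1:
  x: GS value = (6 - (4)·2.000 - (-2)·3.000) / (8) = 0.500;  x ← (1−ω)·0.000 + ω·0.500 = 0.350
  y: GS value = (-8 - (4)·0.350 - (-4)·3.000) / (-9) = -0.289;  y ← (1−ω)·2.000 + ω·-0.289 = 0.398
  z: GS value = (-10 - (1)·0.350 - (-1)·0.398) / (6) = -1.659;  z ← (1−ω)·3.000 + ω·-1.659 = -0.261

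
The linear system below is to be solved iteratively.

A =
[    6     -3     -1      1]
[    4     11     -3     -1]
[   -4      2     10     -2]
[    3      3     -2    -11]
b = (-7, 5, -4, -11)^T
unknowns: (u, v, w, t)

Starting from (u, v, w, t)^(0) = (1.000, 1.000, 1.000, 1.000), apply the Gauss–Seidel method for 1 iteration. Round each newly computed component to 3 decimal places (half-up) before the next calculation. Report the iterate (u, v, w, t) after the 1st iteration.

Iteration 1:
  u = (-7 - (-3)·1.000 - (-1)·1.000 - (1)·1.000) / (6) = -0.667
  v = (5 - (4)·-0.667 - (-3)·1.000 - (-1)·1.000) / (11) = 1.061
  w = (-4 - (-4)·-0.667 - (2)·1.061 - (-2)·1.000) / (10) = -0.679
  t = (-11 - (3)·-0.667 - (3)·1.061 - (-2)·-0.679) / (-11) = 1.231

(-0.667, 1.061, -0.679, 1.231)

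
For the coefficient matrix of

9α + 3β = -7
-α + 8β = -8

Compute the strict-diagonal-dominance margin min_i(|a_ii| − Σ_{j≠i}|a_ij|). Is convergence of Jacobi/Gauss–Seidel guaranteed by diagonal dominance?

row 1: |9| − (3) = 6
row 2: |8| − (1) = 7
minimum over rows = 6 → strictly diagonally dominant (convergence guaranteed)

6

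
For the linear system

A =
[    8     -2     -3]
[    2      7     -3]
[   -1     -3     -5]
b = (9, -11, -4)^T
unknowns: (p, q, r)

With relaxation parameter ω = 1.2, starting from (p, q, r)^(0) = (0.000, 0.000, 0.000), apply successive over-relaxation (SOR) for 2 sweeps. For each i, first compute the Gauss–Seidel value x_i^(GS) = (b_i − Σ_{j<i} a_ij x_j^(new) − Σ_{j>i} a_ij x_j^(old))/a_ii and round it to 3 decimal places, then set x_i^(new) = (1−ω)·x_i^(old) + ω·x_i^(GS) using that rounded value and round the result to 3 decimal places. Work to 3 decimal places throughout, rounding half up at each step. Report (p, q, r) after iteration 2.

(1.423, -0.708, 0.663)

Iteration 1:
  p: GS value = (9 - (-2)·0.000 - (-3)·0.000) / (8) = 1.125;  p ← (1−ω)·0.000 + ω·1.125 = 1.350
  q: GS value = (-11 - (2)·1.350 - (-3)·0.000) / (7) = -1.957;  q ← (1−ω)·0.000 + ω·-1.957 = -2.348
  r: GS value = (-4 - (-1)·1.350 - (-3)·-2.348) / (-5) = 1.939;  r ← (1−ω)·0.000 + ω·1.939 = 2.327
Iteration 2:
  p: GS value = (9 - (-2)·-2.348 - (-3)·2.327) / (8) = 1.411;  p ← (1−ω)·1.350 + ω·1.411 = 1.423
  q: GS value = (-11 - (2)·1.423 - (-3)·2.327) / (7) = -0.981;  q ← (1−ω)·-2.348 + ω·-0.981 = -0.708
  r: GS value = (-4 - (-1)·1.423 - (-3)·-0.708) / (-5) = 0.940;  r ← (1−ω)·2.327 + ω·0.940 = 0.663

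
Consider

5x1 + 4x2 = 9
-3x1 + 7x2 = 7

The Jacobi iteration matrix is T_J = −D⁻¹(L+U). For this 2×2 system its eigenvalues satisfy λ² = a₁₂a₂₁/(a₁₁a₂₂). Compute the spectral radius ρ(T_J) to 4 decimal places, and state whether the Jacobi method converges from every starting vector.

a₁₂a₂₁/(a₁₁a₂₂) = (4)·(-3) / ((5)·(7)) = -0.342857
ρ = √|-0.342857| = √0.342857 = 0.5855
ρ < 1, so Jacobi converges

0.5855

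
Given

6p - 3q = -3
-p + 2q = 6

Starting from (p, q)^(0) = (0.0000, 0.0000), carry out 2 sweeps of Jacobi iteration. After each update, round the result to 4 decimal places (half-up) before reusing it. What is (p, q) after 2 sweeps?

Iteration 1:
  p = (-3 - (-3)·0.0000) / (6) = -0.5000
  q = (6 - (-1)·0.0000) / (2) = 3.0000
Iteration 2:
  p = (-3 - (-3)·3.0000) / (6) = 1.0000
  q = (6 - (-1)·-0.5000) / (2) = 2.7500

(1.0000, 2.7500)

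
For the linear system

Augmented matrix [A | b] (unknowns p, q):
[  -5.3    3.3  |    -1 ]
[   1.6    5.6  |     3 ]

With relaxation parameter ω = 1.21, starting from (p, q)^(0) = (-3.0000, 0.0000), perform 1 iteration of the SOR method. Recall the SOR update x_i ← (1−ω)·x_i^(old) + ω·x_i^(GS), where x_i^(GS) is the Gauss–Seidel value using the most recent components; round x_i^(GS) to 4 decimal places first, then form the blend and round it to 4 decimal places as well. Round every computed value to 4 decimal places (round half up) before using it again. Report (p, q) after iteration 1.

(0.8583, 0.3515)

Iteration 1:
  p: GS value = (-1 - (3.3)·0.0000) / (-5.3) = 0.1887;  p ← (1−ω)·-3.0000 + ω·0.1887 = 0.8583
  q: GS value = (3 - (1.6)·0.8583) / (5.6) = 0.2905;  q ← (1−ω)·0.0000 + ω·0.2905 = 0.3515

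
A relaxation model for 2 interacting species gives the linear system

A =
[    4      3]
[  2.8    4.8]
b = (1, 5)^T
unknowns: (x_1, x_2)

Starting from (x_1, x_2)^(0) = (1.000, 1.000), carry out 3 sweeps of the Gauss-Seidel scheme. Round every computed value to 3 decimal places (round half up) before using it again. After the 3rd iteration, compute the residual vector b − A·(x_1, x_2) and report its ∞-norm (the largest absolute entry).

0.193

Iteration 1:
  x_1 = (1 - (3)·1.000) / (4) = -0.500
  x_2 = (5 - (2.8)·-0.500) / (4.8) = 1.333
Iteration 2:
  x_1 = (1 - (3)·1.333) / (4) = -0.750
  x_2 = (5 - (2.8)·-0.750) / (4.8) = 1.479
Iteration 3:
  x_1 = (1 - (3)·1.479) / (4) = -0.859
  x_2 = (5 - (2.8)·-0.859) / (4.8) = 1.543
Residual b − A·x = (-0.193, -0.001); ∞-norm = 0.193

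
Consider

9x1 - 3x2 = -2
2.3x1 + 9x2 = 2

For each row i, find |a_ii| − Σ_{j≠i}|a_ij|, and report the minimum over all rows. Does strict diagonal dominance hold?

6

row 1: |9| − (3) = 6
row 2: |9| − (2.3) = 6.7
minimum over rows = 6 → strictly diagonally dominant (convergence guaranteed)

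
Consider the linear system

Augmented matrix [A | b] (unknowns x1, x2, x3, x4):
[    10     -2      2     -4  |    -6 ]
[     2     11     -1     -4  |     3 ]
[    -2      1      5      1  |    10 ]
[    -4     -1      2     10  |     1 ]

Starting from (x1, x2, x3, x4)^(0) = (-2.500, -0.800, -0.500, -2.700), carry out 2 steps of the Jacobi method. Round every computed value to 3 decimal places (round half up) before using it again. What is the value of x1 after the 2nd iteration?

Iteration 1:
  x1 = (-6 - (-2)·-0.800 - (2)·-0.500 - (-4)·-2.700) / (10) = -1.740
  x2 = (3 - (2)·-2.500 - (-1)·-0.500 - (-4)·-2.700) / (11) = -0.300
  x3 = (10 - (-2)·-2.500 - (1)·-0.800 - (1)·-2.700) / (5) = 1.700
  x4 = (1 - (-4)·-2.500 - (-1)·-0.800 - (2)·-0.500) / (10) = -0.880
Iteration 2:
  x1 = (-6 - (-2)·-0.300 - (2)·1.700 - (-4)·-0.880) / (10) = -1.352
  x2 = (3 - (2)·-1.740 - (-1)·1.700 - (-4)·-0.880) / (11) = 0.424
  x3 = (10 - (-2)·-1.740 - (1)·-0.300 - (1)·-0.880) / (5) = 1.540
  x4 = (1 - (-4)·-1.740 - (-1)·-0.300 - (2)·1.700) / (10) = -0.966

-1.352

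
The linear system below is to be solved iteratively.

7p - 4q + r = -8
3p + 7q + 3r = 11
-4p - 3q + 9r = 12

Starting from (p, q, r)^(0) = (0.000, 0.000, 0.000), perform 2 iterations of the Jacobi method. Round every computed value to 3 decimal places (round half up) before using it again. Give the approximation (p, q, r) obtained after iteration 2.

(-0.436, 1.490, 1.349)

Iteration 1:
  p = (-8 - (-4)·0.000 - (1)·0.000) / (7) = -1.143
  q = (11 - (3)·0.000 - (3)·0.000) / (7) = 1.571
  r = (12 - (-4)·0.000 - (-3)·0.000) / (9) = 1.333
Iteration 2:
  p = (-8 - (-4)·1.571 - (1)·1.333) / (7) = -0.436
  q = (11 - (3)·-1.143 - (3)·1.333) / (7) = 1.490
  r = (12 - (-4)·-1.143 - (-3)·1.571) / (9) = 1.349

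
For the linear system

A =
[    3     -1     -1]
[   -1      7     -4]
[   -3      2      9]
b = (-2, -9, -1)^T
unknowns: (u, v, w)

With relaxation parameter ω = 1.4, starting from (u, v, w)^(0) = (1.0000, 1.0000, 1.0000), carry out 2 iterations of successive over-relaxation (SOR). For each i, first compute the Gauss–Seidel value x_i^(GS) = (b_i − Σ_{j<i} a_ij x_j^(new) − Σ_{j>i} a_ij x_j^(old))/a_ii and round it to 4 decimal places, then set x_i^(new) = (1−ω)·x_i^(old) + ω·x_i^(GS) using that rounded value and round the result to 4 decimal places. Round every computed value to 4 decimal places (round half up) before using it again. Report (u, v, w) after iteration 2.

Iteration 1:
  u: GS value = (-2 - (-1)·1.0000 - (-1)·1.0000) / (3) = 0.0000;  u ← (1−ω)·1.0000 + ω·0.0000 = -0.4000
  v: GS value = (-9 - (-1)·-0.4000 - (-4)·1.0000) / (7) = -0.7714;  v ← (1−ω)·1.0000 + ω·-0.7714 = -1.4800
  w: GS value = (-1 - (-3)·-0.4000 - (2)·-1.4800) / (9) = 0.0844;  w ← (1−ω)·1.0000 + ω·0.0844 = -0.2818
Iteration 2:
  u: GS value = (-2 - (-1)·-1.4800 - (-1)·-0.2818) / (3) = -1.2539;  u ← (1−ω)·-0.4000 + ω·-1.2539 = -1.5955
  v: GS value = (-9 - (-1)·-1.5955 - (-4)·-0.2818) / (7) = -1.6747;  v ← (1−ω)·-1.4800 + ω·-1.6747 = -1.7526
  w: GS value = (-1 - (-3)·-1.5955 - (2)·-1.7526) / (9) = -0.2535;  w ← (1−ω)·-0.2818 + ω·-0.2535 = -0.2422

(-1.5955, -1.7526, -0.2422)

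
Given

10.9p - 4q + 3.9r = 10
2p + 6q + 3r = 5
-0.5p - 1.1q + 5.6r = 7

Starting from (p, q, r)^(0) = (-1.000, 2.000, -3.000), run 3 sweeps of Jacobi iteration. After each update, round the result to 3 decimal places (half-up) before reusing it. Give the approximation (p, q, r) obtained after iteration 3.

Iteration 1:
  p = (10 - (-4)·2.000 - (3.9)·-3.000) / (10.9) = 2.725
  q = (5 - (2)·-1.000 - (3)·-3.000) / (6) = 2.667
  r = (7 - (-0.5)·-1.000 - (-1.1)·2.000) / (5.6) = 1.554
Iteration 2:
  p = (10 - (-4)·2.667 - (3.9)·1.554) / (10.9) = 1.340
  q = (5 - (2)·2.725 - (3)·1.554) / (6) = -0.852
  r = (7 - (-0.5)·2.725 - (-1.1)·2.667) / (5.6) = 2.017
Iteration 3:
  p = (10 - (-4)·-0.852 - (3.9)·2.017) / (10.9) = -0.117
  q = (5 - (2)·1.340 - (3)·2.017) / (6) = -0.622
  r = (7 - (-0.5)·1.340 - (-1.1)·-0.852) / (5.6) = 1.202

(-0.117, -0.622, 1.202)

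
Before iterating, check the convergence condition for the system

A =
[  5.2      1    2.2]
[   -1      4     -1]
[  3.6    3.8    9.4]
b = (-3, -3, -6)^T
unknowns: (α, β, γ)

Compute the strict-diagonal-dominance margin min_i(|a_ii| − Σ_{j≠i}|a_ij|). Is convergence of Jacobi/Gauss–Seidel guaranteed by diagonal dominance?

2

row 1: |5.2| − (1+2.2) = 2
row 2: |4| − (1+1) = 2
row 3: |9.4| − (3.6+3.8) = 2
minimum over rows = 2 → strictly diagonally dominant (convergence guaranteed)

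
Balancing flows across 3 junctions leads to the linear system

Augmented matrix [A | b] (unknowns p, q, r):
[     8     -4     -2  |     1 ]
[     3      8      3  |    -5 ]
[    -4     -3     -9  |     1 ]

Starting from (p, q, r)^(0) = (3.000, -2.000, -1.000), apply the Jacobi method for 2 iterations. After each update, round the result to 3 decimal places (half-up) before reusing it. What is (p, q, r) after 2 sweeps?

Iteration 1:
  p = (1 - (-4)·-2.000 - (-2)·-1.000) / (8) = -1.125
  q = (-5 - (3)·3.000 - (3)·-1.000) / (8) = -1.375
  r = (1 - (-4)·3.000 - (-3)·-2.000) / (-9) = -0.778
Iteration 2:
  p = (1 - (-4)·-1.375 - (-2)·-0.778) / (8) = -0.757
  q = (-5 - (3)·-1.125 - (3)·-0.778) / (8) = 0.089
  r = (1 - (-4)·-1.125 - (-3)·-1.375) / (-9) = 0.847

(-0.757, 0.089, 0.847)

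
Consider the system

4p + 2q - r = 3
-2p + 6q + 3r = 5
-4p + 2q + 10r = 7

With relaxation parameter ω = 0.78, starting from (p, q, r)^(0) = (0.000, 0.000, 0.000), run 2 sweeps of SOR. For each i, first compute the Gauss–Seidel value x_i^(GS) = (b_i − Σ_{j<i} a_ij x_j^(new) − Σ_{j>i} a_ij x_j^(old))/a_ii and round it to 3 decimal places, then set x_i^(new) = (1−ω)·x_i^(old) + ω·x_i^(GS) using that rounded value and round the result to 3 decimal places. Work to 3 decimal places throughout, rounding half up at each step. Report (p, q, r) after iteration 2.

(0.519, 0.726, 0.727)

Iteration 1:
  p: GS value = (3 - (2)·0.000 - (-1)·0.000) / (4) = 0.750;  p ← (1−ω)·0.000 + ω·0.750 = 0.585
  q: GS value = (5 - (-2)·0.585 - (3)·0.000) / (6) = 1.028;  q ← (1−ω)·0.000 + ω·1.028 = 0.802
  r: GS value = (7 - (-4)·0.585 - (2)·0.802) / (10) = 0.774;  r ← (1−ω)·0.000 + ω·0.774 = 0.604
Iteration 2:
  p: GS value = (3 - (2)·0.802 - (-1)·0.604) / (4) = 0.500;  p ← (1−ω)·0.585 + ω·0.500 = 0.519
  q: GS value = (5 - (-2)·0.519 - (3)·0.604) / (6) = 0.704;  q ← (1−ω)·0.802 + ω·0.704 = 0.726
  r: GS value = (7 - (-4)·0.519 - (2)·0.726) / (10) = 0.762;  r ← (1−ω)·0.604 + ω·0.762 = 0.727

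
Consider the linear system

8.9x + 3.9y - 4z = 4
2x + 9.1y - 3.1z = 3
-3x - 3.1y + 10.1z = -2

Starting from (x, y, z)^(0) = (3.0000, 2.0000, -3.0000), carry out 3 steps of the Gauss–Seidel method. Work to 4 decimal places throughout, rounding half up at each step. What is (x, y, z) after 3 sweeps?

Iteration 1:
  x = (4 - (3.9)·2.0000 - (-4)·-3.0000) / (8.9) = -1.7753
  y = (3 - (2)·-1.7753 - (-3.1)·-3.0000) / (9.1) = -0.3021
  z = (-2 - (-3)·-1.7753 - (-3.1)·-0.3021) / (10.1) = -0.8181
Iteration 2:
  x = (4 - (3.9)·-0.3021 - (-4)·-0.8181) / (8.9) = 0.2141
  y = (3 - (2)·0.2141 - (-3.1)·-0.8181) / (9.1) = 0.0039
  z = (-2 - (-3)·0.2141 - (-3.1)·0.0039) / (10.1) = -0.1332
Iteration 3:
  x = (4 - (3.9)·0.0039 - (-4)·-0.1332) / (8.9) = 0.3879
  y = (3 - (2)·0.3879 - (-3.1)·-0.1332) / (9.1) = 0.1990
  z = (-2 - (-3)·0.3879 - (-3.1)·0.1990) / (10.1) = -0.0217

(0.3879, 0.1990, -0.0217)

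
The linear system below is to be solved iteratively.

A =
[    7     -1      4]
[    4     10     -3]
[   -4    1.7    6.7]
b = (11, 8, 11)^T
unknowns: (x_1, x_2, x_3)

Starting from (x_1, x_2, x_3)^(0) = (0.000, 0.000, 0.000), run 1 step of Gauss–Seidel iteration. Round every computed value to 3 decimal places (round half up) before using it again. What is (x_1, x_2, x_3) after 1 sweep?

Iteration 1:
  x_1 = (11 - (-1)·0.000 - (4)·0.000) / (7) = 1.571
  x_2 = (8 - (4)·1.571 - (-3)·0.000) / (10) = 0.172
  x_3 = (11 - (-4)·1.571 - (1.7)·0.172) / (6.7) = 2.536

(1.571, 0.172, 2.536)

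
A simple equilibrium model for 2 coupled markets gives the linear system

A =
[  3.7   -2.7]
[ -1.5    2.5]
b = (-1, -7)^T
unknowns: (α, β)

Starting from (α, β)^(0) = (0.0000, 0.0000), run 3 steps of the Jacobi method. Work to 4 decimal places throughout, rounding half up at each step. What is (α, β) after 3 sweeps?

Iteration 1:
  α = (-1 - (-2.7)·0.0000) / (3.7) = -0.2703
  β = (-7 - (-1.5)·0.0000) / (2.5) = -2.8000
Iteration 2:
  α = (-1 - (-2.7)·-2.8000) / (3.7) = -2.3135
  β = (-7 - (-1.5)·-0.2703) / (2.5) = -2.9622
Iteration 3:
  α = (-1 - (-2.7)·-2.9622) / (3.7) = -2.4319
  β = (-7 - (-1.5)·-2.3135) / (2.5) = -4.1881

(-2.4319, -4.1881)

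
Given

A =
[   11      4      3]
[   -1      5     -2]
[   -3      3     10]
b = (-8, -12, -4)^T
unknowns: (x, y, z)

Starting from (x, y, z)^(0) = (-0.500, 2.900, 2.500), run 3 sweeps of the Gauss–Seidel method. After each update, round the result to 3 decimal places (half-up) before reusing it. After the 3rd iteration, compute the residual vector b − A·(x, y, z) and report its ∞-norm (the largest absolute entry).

Iteration 1:
  x = (-8 - (4)·2.900 - (3)·2.500) / (11) = -2.464
  y = (-12 - (-1)·-2.464 - (-2)·2.500) / (5) = -1.893
  z = (-4 - (-3)·-2.464 - (3)·-1.893) / (10) = -0.571
Iteration 2:
  x = (-8 - (4)·-1.893 - (3)·-0.571) / (11) = 0.117
  y = (-12 - (-1)·0.117 - (-2)·-0.571) / (5) = -2.605
  z = (-4 - (-3)·0.117 - (3)·-2.605) / (10) = 0.417
Iteration 3:
  x = (-8 - (4)·-2.605 - (3)·0.417) / (11) = 0.106
  y = (-12 - (-1)·0.106 - (-2)·0.417) / (5) = -2.212
  z = (-4 - (-3)·0.106 - (3)·-2.212) / (10) = 0.295
Residual b − A·x = (-1.203, -0.244, 0.004); ∞-norm = 1.203

1.203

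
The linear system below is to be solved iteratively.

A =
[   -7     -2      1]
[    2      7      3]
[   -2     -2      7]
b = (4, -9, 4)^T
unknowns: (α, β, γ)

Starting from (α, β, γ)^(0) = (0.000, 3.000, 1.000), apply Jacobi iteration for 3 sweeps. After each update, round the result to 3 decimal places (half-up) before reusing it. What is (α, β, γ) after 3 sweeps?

(-0.175, -1.198, 0.169)

Iteration 1:
  α = (4 - (-2)·3.000 - (1)·1.000) / (-7) = -1.286
  β = (-9 - (2)·0.000 - (3)·1.000) / (7) = -1.714
  γ = (4 - (-2)·0.000 - (-2)·3.000) / (7) = 1.429
Iteration 2:
  α = (4 - (-2)·-1.714 - (1)·1.429) / (-7) = 0.122
  β = (-9 - (2)·-1.286 - (3)·1.429) / (7) = -1.531
  γ = (4 - (-2)·-1.286 - (-2)·-1.714) / (7) = -0.286
Iteration 3:
  α = (4 - (-2)·-1.531 - (1)·-0.286) / (-7) = -0.175
  β = (-9 - (2)·0.122 - (3)·-0.286) / (7) = -1.198
  γ = (4 - (-2)·0.122 - (-2)·-1.531) / (7) = 0.169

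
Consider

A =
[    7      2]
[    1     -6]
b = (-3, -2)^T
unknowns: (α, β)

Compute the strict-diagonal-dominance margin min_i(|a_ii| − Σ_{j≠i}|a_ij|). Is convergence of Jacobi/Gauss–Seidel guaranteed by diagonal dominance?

row 1: |7| − (2) = 5
row 2: |-6| − (1) = 5
minimum over rows = 5 → strictly diagonally dominant (convergence guaranteed)

5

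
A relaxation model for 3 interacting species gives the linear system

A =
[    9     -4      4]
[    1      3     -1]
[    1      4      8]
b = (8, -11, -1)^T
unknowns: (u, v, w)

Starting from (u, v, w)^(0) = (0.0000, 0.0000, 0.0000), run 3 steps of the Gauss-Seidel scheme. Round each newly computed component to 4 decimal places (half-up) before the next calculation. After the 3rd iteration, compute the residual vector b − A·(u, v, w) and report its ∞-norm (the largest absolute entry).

2.0085

Iteration 1:
  u = (8 - (-4)·0.0000 - (4)·0.0000) / (9) = 0.8889
  v = (-11 - (1)·0.8889 - (-1)·0.0000) / (3) = -3.9630
  w = (-1 - (1)·0.8889 - (4)·-3.9630) / (8) = 1.7454
Iteration 2:
  u = (8 - (-4)·-3.9630 - (4)·1.7454) / (9) = -1.6482
  v = (-11 - (1)·-1.6482 - (-1)·1.7454) / (3) = -2.5355
  w = (-1 - (1)·-1.6482 - (4)·-2.5355) / (8) = 1.3488
Iteration 3:
  u = (8 - (-4)·-2.5355 - (4)·1.3488) / (9) = -0.8375
  v = (-11 - (1)·-0.8375 - (-1)·1.3488) / (3) = -2.9379
  w = (-1 - (1)·-0.8375 - (4)·-2.9379) / (8) = 1.4486
Residual b − A·x = (-2.0085, 0.0998, 0.0003); ∞-norm = 2.0085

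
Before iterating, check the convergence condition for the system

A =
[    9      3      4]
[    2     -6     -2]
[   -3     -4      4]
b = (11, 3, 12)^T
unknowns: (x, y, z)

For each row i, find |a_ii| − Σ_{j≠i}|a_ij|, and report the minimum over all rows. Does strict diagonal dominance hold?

-3

row 1: |9| − (3+4) = 2
row 2: |-6| − (2+2) = 2
row 3: |4| − (3+4) = -3
minimum over rows = -3 → not strictly diagonally dominant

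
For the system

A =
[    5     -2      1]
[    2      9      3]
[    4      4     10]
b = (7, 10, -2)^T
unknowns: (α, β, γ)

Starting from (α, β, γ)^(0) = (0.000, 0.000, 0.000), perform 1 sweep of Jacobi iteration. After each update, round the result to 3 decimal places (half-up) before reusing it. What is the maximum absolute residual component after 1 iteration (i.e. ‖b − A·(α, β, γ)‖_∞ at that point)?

10.044

Iteration 1:
  α = (7 - (-2)·0.000 - (1)·0.000) / (5) = 1.400
  β = (10 - (2)·0.000 - (3)·0.000) / (9) = 1.111
  γ = (-2 - (4)·0.000 - (4)·0.000) / (10) = -0.200
Residual b − A·x = (2.422, -2.199, -10.044); ∞-norm = 10.044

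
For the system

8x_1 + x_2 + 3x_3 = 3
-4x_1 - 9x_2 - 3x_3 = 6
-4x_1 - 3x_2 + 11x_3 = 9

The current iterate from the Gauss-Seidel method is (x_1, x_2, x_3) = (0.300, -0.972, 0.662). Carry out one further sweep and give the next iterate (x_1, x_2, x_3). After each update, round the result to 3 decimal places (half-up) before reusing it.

(0.248, -0.998, 0.636)

One sweep:
  x_1 = (3 - (1)·-0.972 - (3)·0.662) / (8) = 0.248
  x_2 = (6 - (-4)·0.248 - (-3)·0.662) / (-9) = -0.998
  x_3 = (9 - (-4)·0.248 - (-3)·-0.998) / (11) = 0.636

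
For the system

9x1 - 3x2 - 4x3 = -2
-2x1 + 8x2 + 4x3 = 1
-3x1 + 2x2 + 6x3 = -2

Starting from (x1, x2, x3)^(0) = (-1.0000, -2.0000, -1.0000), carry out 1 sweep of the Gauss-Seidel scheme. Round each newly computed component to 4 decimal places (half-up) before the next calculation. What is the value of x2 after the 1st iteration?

Iteration 1:
  x1 = (-2 - (-3)·-2.0000 - (-4)·-1.0000) / (9) = -1.3333
  x2 = (1 - (-2)·-1.3333 - (4)·-1.0000) / (8) = 0.2917
  x3 = (-2 - (-3)·-1.3333 - (2)·0.2917) / (6) = -1.0972

0.2917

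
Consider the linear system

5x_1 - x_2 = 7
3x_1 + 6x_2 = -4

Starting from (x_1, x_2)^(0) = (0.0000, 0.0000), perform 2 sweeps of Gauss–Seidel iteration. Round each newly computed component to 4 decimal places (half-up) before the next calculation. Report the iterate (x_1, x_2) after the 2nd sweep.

(1.1267, -1.2300)

Iteration 1:
  x_1 = (7 - (-1)·0.0000) / (5) = 1.4000
  x_2 = (-4 - (3)·1.4000) / (6) = -1.3667
Iteration 2:
  x_1 = (7 - (-1)·-1.3667) / (5) = 1.1267
  x_2 = (-4 - (3)·1.1267) / (6) = -1.2300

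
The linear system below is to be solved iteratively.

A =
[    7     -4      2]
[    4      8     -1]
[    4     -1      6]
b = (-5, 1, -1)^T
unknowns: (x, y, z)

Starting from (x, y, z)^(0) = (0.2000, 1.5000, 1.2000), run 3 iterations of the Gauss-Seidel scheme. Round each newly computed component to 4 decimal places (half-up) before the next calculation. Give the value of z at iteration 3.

Iteration 1:
  x = (-5 - (-4)·1.5000 - (2)·1.2000) / (7) = -0.2000
  y = (1 - (4)·-0.2000 - (-1)·1.2000) / (8) = 0.3750
  z = (-1 - (4)·-0.2000 - (-1)·0.3750) / (6) = 0.0292
Iteration 2:
  x = (-5 - (-4)·0.3750 - (2)·0.0292) / (7) = -0.5083
  y = (1 - (4)·-0.5083 - (-1)·0.0292) / (8) = 0.3828
  z = (-1 - (4)·-0.5083 - (-1)·0.3828) / (6) = 0.2360
Iteration 3:
  x = (-5 - (-4)·0.3828 - (2)·0.2360) / (7) = -0.5630
  y = (1 - (4)·-0.5630 - (-1)·0.2360) / (8) = 0.4360
  z = (-1 - (4)·-0.5630 - (-1)·0.4360) / (6) = 0.2813

0.2813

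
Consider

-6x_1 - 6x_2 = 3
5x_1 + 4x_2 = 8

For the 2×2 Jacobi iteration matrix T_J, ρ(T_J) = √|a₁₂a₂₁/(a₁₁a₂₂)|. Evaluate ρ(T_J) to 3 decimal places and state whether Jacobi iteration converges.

a₁₂a₂₁/(a₁₁a₂₂) = (-6)·(5) / ((-6)·(4)) = 1.250000
ρ = √|1.250000| = √1.250000 = 1.118
ρ > 1, so Jacobi diverges

1.118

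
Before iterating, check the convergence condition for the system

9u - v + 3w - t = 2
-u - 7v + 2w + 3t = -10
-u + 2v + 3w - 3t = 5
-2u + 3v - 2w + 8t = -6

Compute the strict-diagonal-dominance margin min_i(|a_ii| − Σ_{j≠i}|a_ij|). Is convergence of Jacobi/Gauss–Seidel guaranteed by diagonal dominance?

row 1: |9| − (1+3+1) = 4
row 2: |-7| − (1+2+3) = 1
row 3: |3| − (1+2+3) = -3
row 4: |8| − (2+3+2) = 1
minimum over rows = -3 → not strictly diagonally dominant

-3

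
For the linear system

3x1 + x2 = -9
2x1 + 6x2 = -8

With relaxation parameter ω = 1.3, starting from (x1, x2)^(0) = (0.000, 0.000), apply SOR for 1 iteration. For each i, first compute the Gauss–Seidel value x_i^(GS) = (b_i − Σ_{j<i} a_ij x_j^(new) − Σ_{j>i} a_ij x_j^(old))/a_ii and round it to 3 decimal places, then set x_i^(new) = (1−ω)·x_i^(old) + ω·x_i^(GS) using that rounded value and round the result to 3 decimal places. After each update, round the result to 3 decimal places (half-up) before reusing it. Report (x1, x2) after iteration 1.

(-3.900, -0.043)

Iteration 1:
  x1: GS value = (-9 - (1)·0.000) / (3) = -3.000;  x1 ← (1−ω)·0.000 + ω·-3.000 = -3.900
  x2: GS value = (-8 - (2)·-3.900) / (6) = -0.033;  x2 ← (1−ω)·0.000 + ω·-0.033 = -0.043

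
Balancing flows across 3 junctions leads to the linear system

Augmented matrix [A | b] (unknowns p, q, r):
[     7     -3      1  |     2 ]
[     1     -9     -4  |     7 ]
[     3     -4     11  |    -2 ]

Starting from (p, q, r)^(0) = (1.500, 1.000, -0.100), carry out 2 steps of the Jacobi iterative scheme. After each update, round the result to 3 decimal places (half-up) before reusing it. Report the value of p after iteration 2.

0.075

Iteration 1:
  p = (2 - (-3)·1.000 - (1)·-0.100) / (7) = 0.729
  q = (7 - (1)·1.500 - (-4)·-0.100) / (-9) = -0.567
  r = (-2 - (3)·1.500 - (-4)·1.000) / (11) = -0.227
Iteration 2:
  p = (2 - (-3)·-0.567 - (1)·-0.227) / (7) = 0.075
  q = (7 - (1)·0.729 - (-4)·-0.227) / (-9) = -0.596
  r = (-2 - (3)·0.729 - (-4)·-0.567) / (11) = -0.587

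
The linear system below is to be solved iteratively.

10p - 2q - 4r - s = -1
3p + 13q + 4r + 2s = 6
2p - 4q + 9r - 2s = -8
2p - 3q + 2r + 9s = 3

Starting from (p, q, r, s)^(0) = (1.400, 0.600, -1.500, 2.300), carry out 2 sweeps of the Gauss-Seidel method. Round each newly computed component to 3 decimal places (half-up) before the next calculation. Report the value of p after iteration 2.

0.089

Iteration 1:
  p = (-1 - (-2)·0.600 - (-4)·-1.500 - (-1)·2.300) / (10) = -0.350
  q = (6 - (3)·-0.350 - (4)·-1.500 - (2)·2.300) / (13) = 0.650
  r = (-8 - (2)·-0.350 - (-4)·0.650 - (-2)·2.300) / (9) = -0.011
  s = (3 - (2)·-0.350 - (-3)·0.650 - (2)·-0.011) / (9) = 0.630
Iteration 2:
  p = (-1 - (-2)·0.650 - (-4)·-0.011 - (-1)·0.630) / (10) = 0.089
  q = (6 - (3)·0.089 - (4)·-0.011 - (2)·0.630) / (13) = 0.347
  r = (-8 - (2)·0.089 - (-4)·0.347 - (-2)·0.630) / (9) = -0.614
  s = (3 - (2)·0.089 - (-3)·0.347 - (2)·-0.614) / (9) = 0.566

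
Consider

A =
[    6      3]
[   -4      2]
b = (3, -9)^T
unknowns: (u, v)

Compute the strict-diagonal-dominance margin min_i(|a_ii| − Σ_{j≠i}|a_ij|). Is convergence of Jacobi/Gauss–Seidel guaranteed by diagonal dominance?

-2

row 1: |6| − (3) = 3
row 2: |2| − (4) = -2
minimum over rows = -2 → not strictly diagonally dominant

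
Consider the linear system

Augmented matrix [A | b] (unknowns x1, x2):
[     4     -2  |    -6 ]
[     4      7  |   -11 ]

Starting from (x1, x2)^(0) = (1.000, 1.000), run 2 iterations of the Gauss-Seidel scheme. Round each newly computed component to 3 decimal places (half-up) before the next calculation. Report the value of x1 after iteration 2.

Iteration 1:
  x1 = (-6 - (-2)·1.000) / (4) = -1.000
  x2 = (-11 - (4)·-1.000) / (7) = -1.000
Iteration 2:
  x1 = (-6 - (-2)·-1.000) / (4) = -2.000
  x2 = (-11 - (4)·-2.000) / (7) = -0.429

-2.000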